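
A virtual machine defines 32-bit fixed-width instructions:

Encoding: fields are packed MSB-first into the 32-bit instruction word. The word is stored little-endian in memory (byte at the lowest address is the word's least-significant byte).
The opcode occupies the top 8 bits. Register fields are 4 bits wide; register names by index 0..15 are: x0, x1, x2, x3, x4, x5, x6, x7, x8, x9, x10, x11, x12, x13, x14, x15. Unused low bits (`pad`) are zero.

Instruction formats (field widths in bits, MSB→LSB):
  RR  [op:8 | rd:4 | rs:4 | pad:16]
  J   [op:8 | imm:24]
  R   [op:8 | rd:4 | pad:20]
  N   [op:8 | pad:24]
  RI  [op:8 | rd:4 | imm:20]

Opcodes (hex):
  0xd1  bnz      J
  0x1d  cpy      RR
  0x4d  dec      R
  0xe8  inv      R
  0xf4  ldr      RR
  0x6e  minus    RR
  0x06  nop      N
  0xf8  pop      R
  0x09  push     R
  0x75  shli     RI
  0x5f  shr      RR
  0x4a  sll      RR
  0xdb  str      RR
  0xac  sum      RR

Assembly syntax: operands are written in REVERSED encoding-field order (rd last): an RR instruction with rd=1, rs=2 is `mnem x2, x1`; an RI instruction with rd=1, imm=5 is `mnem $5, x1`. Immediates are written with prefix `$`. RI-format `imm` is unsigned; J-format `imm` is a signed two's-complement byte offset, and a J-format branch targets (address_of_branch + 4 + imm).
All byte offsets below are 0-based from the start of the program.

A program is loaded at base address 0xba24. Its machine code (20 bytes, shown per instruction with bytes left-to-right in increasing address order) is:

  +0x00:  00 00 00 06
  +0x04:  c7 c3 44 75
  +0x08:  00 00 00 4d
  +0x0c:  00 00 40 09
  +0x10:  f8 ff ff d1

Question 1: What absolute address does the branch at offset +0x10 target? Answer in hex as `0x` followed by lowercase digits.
[10] f8 ff ff d1 → 0xd1fffff8
  op=0xd1fffff8>>24=0xd1 ⇒ bnz (J)
  imm@[23:0]=0xfffff8 (s24→-8) ⇒ $-8
  target = base 0xba24 + off 0x10 + 4 + imm -8 = 0xba30

0xba30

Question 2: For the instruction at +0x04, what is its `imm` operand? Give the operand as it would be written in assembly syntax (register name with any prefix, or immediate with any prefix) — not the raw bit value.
+0x04: c7 c3 44 75 ⇒ word 0x7544c3c7 (little)
  top 8b → 0x75 → shli [RI]
  [23:20] rd=4 = x4
  [19:0] imm=312263 = $312263

$312263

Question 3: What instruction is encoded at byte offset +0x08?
dec x0

+0x08: 00 00 00 4d ⇒ word 0x4d000000 (little)
  op=0x4d000000>>24=0x4d ⇒ dec (R)
  [23:20] rd=0 = x0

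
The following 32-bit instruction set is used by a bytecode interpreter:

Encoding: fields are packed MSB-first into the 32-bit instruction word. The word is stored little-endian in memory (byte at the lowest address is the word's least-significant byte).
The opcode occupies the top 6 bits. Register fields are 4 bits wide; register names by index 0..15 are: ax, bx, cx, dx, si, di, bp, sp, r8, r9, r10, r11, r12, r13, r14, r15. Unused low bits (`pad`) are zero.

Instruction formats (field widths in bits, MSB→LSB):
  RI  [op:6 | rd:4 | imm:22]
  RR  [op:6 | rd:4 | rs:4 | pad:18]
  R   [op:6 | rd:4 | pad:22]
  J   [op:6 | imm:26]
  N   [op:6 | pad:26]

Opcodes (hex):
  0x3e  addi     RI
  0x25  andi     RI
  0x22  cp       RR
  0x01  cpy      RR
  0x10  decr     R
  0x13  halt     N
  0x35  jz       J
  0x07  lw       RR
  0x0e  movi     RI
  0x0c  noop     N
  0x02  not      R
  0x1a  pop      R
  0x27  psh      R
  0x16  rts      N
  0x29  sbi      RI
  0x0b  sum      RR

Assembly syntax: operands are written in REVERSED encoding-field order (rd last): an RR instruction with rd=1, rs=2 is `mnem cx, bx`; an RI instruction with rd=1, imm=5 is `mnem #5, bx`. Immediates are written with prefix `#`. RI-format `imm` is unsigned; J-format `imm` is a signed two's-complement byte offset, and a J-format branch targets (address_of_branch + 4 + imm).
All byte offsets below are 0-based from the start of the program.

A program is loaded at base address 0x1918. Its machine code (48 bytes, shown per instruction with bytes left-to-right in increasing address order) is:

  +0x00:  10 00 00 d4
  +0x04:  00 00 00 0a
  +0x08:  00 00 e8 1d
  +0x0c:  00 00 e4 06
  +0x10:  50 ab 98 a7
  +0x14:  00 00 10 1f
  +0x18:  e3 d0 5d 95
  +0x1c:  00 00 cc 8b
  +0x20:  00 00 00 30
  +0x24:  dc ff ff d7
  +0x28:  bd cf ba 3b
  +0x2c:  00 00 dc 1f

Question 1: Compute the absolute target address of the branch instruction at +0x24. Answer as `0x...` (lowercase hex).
@+24  little-endian(dc ff ff d7) = 0xd7ffffdc
  op=0xd7ffffdc>>26=0x35 ⇒ jz (J)
  imm: (w>>0)&0x3ffffff=0x3ffffdc (s26→-36) → #-36
  target = base 0x1918 + off 0x24 + 4 + imm -36 = 0x191c

0x191c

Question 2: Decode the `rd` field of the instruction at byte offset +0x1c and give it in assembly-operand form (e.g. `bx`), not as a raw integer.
[1c] 00 00 cc 8b → 0x8bcc0000
  opcode bits[31:26]=0x22: cp/RR
  rd@[25:22]=0xf ⇒ r15
  rs@[21:18]=0x3 ⇒ dx

r15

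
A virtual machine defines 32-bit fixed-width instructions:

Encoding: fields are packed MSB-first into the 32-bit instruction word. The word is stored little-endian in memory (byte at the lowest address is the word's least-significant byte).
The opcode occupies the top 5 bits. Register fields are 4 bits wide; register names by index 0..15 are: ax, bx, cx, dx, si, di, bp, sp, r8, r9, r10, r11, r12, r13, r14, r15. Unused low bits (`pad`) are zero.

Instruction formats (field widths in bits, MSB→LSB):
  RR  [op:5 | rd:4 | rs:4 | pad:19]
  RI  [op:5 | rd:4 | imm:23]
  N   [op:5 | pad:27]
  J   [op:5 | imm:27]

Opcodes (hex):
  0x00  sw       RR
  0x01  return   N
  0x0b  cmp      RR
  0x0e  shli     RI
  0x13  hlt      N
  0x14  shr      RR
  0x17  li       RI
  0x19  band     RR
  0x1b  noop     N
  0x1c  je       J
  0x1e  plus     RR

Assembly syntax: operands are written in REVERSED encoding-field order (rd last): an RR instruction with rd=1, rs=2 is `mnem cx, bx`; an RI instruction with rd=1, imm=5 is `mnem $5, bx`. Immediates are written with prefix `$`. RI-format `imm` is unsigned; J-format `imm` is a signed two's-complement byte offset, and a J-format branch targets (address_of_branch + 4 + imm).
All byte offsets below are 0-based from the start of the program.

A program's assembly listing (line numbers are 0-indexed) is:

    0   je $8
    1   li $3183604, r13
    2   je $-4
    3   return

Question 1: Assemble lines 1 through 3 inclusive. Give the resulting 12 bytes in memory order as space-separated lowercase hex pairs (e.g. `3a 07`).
f4 93 b0 be fc ff ff e7 00 00 00 08

L1: li op=0x17:5|rd=13:4|imm=3183604:23 ⇒ 0xbeb093f4 ⇒ little f4 93 b0 be
L2: je op=0x1c:5|imm=-4:27 ⇒ 0xe7fffffc ⇒ little fc ff ff e7
L3: return op=0x1:5|pad=0:27 ⇒ 0x08000000 ⇒ little 00 00 00 08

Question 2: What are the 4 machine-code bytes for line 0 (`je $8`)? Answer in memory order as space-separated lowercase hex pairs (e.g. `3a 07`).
08 00 00 e0

L0: je op=0x1c:5|imm=8:27 ⇒ 0xe0000008 ⇒ little 08 00 00 e0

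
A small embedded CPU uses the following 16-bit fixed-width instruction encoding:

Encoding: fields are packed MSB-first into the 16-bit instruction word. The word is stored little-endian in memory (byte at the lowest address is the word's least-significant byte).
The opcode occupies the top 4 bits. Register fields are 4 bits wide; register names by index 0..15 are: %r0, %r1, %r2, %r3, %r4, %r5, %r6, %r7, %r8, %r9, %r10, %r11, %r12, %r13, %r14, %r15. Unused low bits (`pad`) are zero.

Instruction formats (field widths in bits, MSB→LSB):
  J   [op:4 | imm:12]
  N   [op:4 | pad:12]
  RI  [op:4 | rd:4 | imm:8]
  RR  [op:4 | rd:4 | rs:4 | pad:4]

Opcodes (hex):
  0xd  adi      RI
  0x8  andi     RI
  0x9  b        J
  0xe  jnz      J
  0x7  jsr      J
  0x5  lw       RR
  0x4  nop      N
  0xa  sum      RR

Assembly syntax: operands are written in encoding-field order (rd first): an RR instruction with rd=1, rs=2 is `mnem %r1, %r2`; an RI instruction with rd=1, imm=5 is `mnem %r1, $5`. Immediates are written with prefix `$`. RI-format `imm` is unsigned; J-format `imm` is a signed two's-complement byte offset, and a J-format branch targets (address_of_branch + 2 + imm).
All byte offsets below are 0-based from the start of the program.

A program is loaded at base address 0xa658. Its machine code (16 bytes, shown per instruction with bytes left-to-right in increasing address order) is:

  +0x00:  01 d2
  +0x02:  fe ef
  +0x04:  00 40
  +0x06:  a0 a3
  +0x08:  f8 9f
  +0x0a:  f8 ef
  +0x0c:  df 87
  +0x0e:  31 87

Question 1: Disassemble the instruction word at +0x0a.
@+0a  little-endian(f8 ef) = 0xeff8
  op=0xeff8>>12=0xe ⇒ jnz (J)
  imm: (w>>0)&0xfff=0xff8 (s12→-8) → $-8

jnz $-8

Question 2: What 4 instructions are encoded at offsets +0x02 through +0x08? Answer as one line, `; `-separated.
@+02  little-endian(fe ef) = 0xeffe
  op=0xeffe>>12=0xe ⇒ jnz (J)
  [11:0] imm=4094 (s12→-2) = $-2
@+04  little-endian(00 40) = 0x4000
  op=0x4000>>12=0x4 ⇒ nop (N)
@+06  little-endian(a0 a3) = 0xa3a0
  op=0xa3a0>>12=0xa ⇒ sum (RR)
  [11:8] rd=3 = %r3
  [7:4] rs=10 = %r10
@+08  little-endian(f8 9f) = 0x9ff8
  op=0x9ff8>>12=0x9 ⇒ b (J)
  [11:0] imm=4088 (s12→-8) = $-8

jnz $-2; nop; sum %r3, %r10; b $-8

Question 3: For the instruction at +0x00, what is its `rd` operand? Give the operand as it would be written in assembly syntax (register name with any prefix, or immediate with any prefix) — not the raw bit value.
%r2

[00] 01 d2 → 0xd201
  op=0xd201>>12=0xd ⇒ adi (RI)
  [11:8] rd=2 = %r2
  [7:0] imm=1 = $1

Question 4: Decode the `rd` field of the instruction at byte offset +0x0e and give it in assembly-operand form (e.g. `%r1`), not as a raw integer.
%r7

+0x0e: 31 87 ⇒ word 0x8731 (little)
  op=0x8731>>12=0x8 ⇒ andi (RI)
  rd@[11:8]=0x7 ⇒ %r7
  imm@[7:0]=0x31 ⇒ $49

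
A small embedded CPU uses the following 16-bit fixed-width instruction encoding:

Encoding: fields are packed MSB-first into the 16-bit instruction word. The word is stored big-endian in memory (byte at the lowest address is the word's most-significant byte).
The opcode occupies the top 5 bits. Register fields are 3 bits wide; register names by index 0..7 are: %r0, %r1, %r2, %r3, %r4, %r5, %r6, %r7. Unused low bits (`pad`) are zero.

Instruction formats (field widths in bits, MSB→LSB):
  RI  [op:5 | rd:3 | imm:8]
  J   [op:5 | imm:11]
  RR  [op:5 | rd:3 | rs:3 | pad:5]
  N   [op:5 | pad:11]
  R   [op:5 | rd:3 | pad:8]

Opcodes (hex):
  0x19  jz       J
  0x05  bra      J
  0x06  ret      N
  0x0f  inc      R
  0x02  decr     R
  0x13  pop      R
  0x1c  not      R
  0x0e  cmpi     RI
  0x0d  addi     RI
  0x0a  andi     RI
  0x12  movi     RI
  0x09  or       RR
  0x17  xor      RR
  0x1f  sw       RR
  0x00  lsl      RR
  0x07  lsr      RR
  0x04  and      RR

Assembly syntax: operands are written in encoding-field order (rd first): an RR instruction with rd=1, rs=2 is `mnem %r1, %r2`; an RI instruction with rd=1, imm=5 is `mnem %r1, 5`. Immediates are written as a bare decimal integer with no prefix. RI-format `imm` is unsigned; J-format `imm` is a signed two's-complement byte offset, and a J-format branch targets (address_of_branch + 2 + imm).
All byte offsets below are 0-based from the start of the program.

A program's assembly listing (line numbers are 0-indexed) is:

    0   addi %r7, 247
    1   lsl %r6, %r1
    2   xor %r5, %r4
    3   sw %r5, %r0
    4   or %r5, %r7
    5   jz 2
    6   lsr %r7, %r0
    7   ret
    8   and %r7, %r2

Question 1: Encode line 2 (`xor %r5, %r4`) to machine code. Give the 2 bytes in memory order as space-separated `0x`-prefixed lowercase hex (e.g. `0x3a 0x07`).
0xbd 0x80

L2: xor op=0x17:5|rd=5:3|rs=4:3|pad=0:5 ⇒ 0xbd80 ⇒ big bd 80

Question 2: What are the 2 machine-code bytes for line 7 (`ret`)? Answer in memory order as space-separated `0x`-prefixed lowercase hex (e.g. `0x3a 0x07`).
0x30 0x00

L7: ret op=0x6:5|pad=0:11 ⇒ 0x3000 ⇒ big 30 00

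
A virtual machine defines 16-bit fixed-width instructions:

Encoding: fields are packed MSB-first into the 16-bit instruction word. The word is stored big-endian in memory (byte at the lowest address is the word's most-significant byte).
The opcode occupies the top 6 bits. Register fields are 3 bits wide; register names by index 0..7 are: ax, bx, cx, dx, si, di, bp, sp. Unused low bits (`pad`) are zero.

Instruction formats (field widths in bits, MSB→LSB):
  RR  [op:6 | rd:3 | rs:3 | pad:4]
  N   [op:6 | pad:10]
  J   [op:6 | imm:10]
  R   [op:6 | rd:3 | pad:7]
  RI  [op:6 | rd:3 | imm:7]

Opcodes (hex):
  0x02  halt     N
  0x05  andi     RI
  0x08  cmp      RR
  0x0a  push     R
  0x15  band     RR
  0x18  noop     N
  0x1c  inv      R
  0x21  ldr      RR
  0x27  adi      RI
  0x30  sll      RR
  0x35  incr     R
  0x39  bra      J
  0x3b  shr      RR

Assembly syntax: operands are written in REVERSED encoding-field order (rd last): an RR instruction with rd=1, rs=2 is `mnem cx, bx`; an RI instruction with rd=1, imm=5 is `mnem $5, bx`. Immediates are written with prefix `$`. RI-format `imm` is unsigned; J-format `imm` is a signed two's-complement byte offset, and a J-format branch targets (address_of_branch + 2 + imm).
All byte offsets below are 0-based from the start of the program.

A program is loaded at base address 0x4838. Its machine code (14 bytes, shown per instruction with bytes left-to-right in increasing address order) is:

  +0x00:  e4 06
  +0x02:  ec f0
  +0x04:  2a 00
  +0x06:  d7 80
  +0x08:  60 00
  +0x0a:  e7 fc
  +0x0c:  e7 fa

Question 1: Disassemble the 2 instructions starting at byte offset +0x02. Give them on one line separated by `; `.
[02] ec f0 → 0xecf0
  top 6b → 0x3b → shr [RR]
  rd@[9:7]=0x1 ⇒ bx
  rs@[6:4]=0x7 ⇒ sp
[04] 2a 00 → 0x2a00
  top 6b → 0xa → push [R]
  rd@[9:7]=0x4 ⇒ si

shr sp, bx; push si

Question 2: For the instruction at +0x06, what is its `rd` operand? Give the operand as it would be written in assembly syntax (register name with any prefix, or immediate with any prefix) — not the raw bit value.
@+06  big-endian(d7 80) = 0xd780
  top 6b → 0x35 → incr [R]
  [9:7] rd=7 = sp

sp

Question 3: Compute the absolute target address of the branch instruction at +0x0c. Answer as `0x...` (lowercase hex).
0x4840

[0c] e7 fa → 0xe7fa
  opcode bits[15:10]=0x39: bra/J
  imm@[9:0]=0x3fa (s10→-6) ⇒ $-6
  target = base 0x4838 + off 0x0c + 2 + imm -6 = 0x4840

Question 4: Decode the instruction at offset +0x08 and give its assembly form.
off 0x08: read 60 00 as big → 0x6000
  opcode bits[15:10]=0x18: noop/N

noop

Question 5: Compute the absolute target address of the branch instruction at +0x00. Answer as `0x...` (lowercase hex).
+0x00: e4 06 ⇒ word 0xe406 (big)
  top 6b → 0x39 → bra [J]
  imm: (w>>0)&0x3ff=0x6 → $6
  target = base 0x4838 + off 0x00 + 2 + imm 6 = 0x4840

0x4840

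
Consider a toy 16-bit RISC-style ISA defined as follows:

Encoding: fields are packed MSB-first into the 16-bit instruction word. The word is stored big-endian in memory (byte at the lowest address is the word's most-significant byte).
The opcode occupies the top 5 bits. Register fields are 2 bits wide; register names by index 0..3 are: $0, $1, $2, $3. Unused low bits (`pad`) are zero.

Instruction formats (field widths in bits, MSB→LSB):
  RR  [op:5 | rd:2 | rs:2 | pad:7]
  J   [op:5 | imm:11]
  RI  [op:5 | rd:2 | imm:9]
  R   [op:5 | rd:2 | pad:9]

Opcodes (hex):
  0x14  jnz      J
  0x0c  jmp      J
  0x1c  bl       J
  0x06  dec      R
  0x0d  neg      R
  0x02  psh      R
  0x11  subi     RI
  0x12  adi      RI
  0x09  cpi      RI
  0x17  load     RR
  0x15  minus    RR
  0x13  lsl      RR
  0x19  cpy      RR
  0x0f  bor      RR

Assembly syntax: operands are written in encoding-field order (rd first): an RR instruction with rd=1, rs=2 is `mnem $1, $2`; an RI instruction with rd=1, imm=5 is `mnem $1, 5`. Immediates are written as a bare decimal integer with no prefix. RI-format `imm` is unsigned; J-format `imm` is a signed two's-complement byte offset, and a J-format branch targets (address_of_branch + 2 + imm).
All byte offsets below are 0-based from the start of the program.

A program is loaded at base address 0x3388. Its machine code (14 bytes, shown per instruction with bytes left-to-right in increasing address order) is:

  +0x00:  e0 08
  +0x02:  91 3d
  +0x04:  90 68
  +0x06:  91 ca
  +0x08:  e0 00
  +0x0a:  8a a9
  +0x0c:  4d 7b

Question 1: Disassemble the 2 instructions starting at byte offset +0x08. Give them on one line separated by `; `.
bl 0; subi $1, 169

+0x08: e0 00 ⇒ word 0xe000 (big)
  op=0xe000>>11=0x1c ⇒ bl (J)
  imm@[10:0]=0x0 ⇒ 0
+0x0a: 8a a9 ⇒ word 0x8aa9 (big)
  op=0x8aa9>>11=0x11 ⇒ subi (RI)
  rd@[10:9]=0x1 ⇒ $1
  imm@[8:0]=0xa9 ⇒ 169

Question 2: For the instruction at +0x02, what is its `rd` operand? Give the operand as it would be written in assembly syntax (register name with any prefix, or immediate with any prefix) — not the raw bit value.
off 0x02: read 91 3d as big → 0x913d
  op=0x913d>>11=0x12 ⇒ adi (RI)
  [10:9] rd=0 = $0
  [8:0] imm=317 = 317

$0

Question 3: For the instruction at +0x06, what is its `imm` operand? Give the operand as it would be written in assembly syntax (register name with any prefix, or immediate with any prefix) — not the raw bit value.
458

@+06  big-endian(91 ca) = 0x91ca
  top 5b → 0x12 → adi [RI]
  rd: (w>>9)&0x3=0x0 → $0
  imm: (w>>0)&0x1ff=0x1ca → 458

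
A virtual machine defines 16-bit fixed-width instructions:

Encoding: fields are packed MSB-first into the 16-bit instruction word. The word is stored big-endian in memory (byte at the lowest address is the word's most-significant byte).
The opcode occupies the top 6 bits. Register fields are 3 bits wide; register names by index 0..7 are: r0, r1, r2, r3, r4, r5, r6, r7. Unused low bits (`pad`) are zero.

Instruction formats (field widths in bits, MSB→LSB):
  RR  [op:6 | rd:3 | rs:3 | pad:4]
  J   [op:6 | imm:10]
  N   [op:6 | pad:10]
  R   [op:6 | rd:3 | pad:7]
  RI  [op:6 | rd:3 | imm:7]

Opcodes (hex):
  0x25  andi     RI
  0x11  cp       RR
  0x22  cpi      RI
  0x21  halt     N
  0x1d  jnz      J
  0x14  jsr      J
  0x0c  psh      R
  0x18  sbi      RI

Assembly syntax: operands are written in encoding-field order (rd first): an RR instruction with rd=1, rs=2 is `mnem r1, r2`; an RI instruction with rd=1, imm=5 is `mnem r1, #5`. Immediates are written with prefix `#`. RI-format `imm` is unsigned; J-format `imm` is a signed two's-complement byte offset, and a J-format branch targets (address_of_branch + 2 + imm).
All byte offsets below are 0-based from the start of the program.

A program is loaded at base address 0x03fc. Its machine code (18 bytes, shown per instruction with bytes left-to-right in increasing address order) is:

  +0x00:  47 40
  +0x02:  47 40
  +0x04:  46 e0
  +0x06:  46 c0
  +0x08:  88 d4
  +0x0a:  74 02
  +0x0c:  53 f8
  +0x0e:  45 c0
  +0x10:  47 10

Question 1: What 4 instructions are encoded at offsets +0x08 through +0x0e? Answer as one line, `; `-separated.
cpi r1, #84; jnz #2; jsr #-8; cp r3, r4

+0x08: 88 d4 ⇒ word 0x88d4 (big)
  op=0x88d4>>10=0x22 ⇒ cpi (RI)
  [9:7] rd=1 = r1
  [6:0] imm=84 = #84
+0x0a: 74 02 ⇒ word 0x7402 (big)
  op=0x7402>>10=0x1d ⇒ jnz (J)
  [9:0] imm=2 = #2
+0x0c: 53 f8 ⇒ word 0x53f8 (big)
  op=0x53f8>>10=0x14 ⇒ jsr (J)
  [9:0] imm=1016 (s10→-8) = #-8
+0x0e: 45 c0 ⇒ word 0x45c0 (big)
  op=0x45c0>>10=0x11 ⇒ cp (RR)
  [9:7] rd=3 = r3
  [6:4] rs=4 = r4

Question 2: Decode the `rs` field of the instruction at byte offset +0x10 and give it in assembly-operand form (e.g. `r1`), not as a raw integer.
+0x10: 47 10 ⇒ word 0x4710 (big)
  op=0x4710>>10=0x11 ⇒ cp (RR)
  rd: (w>>7)&0x7=0x6 → r6
  rs: (w>>4)&0x7=0x1 → r1

r1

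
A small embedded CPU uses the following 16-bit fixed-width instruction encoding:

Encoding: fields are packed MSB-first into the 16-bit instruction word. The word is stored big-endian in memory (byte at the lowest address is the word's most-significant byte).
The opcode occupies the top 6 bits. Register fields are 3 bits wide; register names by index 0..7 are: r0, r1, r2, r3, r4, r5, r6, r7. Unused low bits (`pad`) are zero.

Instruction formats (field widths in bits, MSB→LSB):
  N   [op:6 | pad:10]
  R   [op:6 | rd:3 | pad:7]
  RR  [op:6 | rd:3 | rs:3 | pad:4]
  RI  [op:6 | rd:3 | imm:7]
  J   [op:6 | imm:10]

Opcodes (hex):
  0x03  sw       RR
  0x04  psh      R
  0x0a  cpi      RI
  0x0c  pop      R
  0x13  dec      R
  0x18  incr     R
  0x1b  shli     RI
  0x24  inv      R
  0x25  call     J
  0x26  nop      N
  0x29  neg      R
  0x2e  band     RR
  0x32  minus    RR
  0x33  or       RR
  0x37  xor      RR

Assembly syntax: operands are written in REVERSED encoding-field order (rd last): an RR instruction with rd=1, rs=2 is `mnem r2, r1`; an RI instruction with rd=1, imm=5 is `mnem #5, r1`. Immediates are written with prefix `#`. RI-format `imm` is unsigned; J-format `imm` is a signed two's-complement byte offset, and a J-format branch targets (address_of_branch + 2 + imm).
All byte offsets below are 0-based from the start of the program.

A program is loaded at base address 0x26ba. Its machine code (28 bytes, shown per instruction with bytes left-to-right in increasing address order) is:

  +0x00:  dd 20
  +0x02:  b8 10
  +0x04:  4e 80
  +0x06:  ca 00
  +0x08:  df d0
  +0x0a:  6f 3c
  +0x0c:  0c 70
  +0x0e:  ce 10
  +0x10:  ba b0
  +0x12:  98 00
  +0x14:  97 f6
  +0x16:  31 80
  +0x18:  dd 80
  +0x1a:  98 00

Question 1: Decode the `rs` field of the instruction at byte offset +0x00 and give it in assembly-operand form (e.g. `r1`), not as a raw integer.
r2

off 0x00: read dd 20 as big → 0xdd20
  op=0xdd20>>10=0x37 ⇒ xor (RR)
  rd: (w>>7)&0x7=0x2 → r2
  rs: (w>>4)&0x7=0x2 → r2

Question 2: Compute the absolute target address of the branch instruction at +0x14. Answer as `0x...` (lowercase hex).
off 0x14: read 97 f6 as big → 0x97f6
  op=0x97f6>>10=0x25 ⇒ call (J)
  [9:0] imm=1014 (s10→-10) = #-10
  target = base 0x26ba + off 0x14 + 2 + imm -10 = 0x26c6

0x26c6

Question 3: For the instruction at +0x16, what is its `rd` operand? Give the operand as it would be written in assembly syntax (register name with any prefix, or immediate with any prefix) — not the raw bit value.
[16] 31 80 → 0x3180
  op=0x3180>>10=0xc ⇒ pop (R)
  rd: (w>>7)&0x7=0x3 → r3

r3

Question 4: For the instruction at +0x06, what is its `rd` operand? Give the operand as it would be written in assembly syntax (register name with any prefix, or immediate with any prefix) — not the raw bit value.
+0x06: ca 00 ⇒ word 0xca00 (big)
  top 6b → 0x32 → minus [RR]
  rd: (w>>7)&0x7=0x4 → r4
  rs: (w>>4)&0x7=0x0 → r0

r4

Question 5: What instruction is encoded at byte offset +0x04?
dec r5

[04] 4e 80 → 0x4e80
  opcode bits[15:10]=0x13: dec/R
  rd@[9:7]=0x5 ⇒ r5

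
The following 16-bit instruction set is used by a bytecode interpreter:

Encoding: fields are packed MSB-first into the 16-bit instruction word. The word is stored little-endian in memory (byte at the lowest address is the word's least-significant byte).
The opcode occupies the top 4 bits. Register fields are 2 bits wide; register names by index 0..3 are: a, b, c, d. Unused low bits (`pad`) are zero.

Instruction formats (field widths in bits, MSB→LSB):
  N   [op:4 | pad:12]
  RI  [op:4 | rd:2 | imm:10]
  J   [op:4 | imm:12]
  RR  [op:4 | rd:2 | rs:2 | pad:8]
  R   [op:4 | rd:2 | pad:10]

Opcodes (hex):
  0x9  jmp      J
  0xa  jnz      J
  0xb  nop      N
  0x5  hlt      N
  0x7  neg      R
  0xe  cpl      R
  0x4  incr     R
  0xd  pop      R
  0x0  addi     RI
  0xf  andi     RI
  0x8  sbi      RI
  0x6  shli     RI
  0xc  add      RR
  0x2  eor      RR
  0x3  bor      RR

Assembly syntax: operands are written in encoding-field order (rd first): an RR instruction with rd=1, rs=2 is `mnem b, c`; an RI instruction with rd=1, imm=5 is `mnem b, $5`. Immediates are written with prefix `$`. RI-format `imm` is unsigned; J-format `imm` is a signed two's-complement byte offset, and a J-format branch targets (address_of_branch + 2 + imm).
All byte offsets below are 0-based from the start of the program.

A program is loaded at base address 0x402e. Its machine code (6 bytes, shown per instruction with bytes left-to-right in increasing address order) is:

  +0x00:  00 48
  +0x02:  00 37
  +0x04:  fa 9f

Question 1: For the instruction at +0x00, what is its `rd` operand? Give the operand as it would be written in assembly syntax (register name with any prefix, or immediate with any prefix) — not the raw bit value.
c

@+00  little-endian(00 48) = 0x4800
  op=0x4800>>12=0x4 ⇒ incr (R)
  [11:10] rd=2 = c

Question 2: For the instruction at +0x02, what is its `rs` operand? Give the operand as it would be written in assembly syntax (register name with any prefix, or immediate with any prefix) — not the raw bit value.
@+02  little-endian(00 37) = 0x3700
  opcode bits[15:12]=0x3: bor/RR
  rd: (w>>10)&0x3=0x1 → b
  rs: (w>>8)&0x3=0x3 → d

d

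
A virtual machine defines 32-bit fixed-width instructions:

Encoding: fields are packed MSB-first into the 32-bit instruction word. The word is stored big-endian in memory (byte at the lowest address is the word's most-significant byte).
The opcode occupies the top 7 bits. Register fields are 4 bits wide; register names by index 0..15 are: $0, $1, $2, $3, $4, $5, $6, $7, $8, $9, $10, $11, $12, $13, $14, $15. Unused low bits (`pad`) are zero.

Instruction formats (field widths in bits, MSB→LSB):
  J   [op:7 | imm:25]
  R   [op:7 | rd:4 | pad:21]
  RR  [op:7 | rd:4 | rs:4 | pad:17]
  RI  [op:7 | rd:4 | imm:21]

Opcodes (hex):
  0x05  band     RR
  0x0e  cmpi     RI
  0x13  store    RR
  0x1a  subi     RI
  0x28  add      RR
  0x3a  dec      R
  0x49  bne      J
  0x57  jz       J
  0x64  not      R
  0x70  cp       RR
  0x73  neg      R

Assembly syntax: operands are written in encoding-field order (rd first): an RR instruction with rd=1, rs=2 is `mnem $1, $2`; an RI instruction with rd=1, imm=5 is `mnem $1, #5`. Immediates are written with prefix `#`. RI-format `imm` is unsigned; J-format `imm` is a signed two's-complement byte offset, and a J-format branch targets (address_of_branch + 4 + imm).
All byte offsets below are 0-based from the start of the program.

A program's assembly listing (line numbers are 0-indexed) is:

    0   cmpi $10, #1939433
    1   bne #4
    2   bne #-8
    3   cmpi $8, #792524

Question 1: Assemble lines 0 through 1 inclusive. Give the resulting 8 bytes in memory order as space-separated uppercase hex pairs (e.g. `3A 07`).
1D 5D 97 E9 92 00 00 04

line 0 (cmpi): pack op=0xe:7|rd=10:4|imm=1939433:21 = 0x1d5d97e9; big→ 1d 5d 97 e9
line 1 (bne): pack op=0x49:7|imm=4:25 = 0x92000004; big→ 92 00 00 04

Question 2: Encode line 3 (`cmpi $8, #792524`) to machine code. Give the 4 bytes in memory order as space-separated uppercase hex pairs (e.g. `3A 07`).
line 3 (cmpi): pack op=0xe:7|rd=8:4|imm=792524:21 = 0x1d0c17cc; big→ 1d 0c 17 cc

1D 0C 17 CC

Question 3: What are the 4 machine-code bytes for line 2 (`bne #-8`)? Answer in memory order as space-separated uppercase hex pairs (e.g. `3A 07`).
93 FF FF F8

line 2 (bne): pack op=0x49:7|imm=-8:25 = 0x93fffff8; big→ 93 ff ff f8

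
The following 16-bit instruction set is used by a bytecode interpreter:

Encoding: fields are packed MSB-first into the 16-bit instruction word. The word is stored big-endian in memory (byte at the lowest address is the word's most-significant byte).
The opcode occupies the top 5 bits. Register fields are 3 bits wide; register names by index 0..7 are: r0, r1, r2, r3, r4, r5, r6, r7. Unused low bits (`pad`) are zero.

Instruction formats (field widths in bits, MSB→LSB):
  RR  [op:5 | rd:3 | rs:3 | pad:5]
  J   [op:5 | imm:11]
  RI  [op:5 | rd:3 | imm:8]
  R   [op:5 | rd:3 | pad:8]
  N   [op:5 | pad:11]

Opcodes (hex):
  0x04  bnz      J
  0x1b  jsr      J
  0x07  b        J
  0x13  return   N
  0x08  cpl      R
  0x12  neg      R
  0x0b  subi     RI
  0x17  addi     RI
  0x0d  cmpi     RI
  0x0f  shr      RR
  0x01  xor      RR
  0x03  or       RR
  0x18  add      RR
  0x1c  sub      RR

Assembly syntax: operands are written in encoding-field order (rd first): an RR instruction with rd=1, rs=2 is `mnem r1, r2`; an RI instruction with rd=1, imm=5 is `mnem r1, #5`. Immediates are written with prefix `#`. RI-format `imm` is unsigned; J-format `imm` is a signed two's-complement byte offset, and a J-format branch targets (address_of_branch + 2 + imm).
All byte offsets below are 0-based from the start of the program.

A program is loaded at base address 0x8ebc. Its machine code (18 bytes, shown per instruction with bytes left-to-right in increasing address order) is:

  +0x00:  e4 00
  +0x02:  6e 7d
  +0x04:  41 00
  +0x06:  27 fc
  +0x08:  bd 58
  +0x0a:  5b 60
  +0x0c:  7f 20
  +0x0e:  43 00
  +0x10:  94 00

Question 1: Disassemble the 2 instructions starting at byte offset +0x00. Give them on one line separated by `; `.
sub r4, r0; cmpi r6, #125

off 0x00: read e4 00 as big → 0xe400
  opcode bits[15:11]=0x1c: sub/RR
  [10:8] rd=4 = r4
  [7:5] rs=0 = r0
off 0x02: read 6e 7d as big → 0x6e7d
  opcode bits[15:11]=0xd: cmpi/RI
  [10:8] rd=6 = r6
  [7:0] imm=125 = #125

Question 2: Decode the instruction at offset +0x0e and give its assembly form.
cpl r3

off 0x0e: read 43 00 as big → 0x4300
  op=0x4300>>11=0x8 ⇒ cpl (R)
  [10:8] rd=3 = r3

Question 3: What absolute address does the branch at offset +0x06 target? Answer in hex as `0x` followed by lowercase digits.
0x8ec0

+0x06: 27 fc ⇒ word 0x27fc (big)
  op=0x27fc>>11=0x4 ⇒ bnz (J)
  [10:0] imm=2044 (s11→-4) = #-4
  target = base 0x8ebc + off 0x06 + 2 + imm -4 = 0x8ec0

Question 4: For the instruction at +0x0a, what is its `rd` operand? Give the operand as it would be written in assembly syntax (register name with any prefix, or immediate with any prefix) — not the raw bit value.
r3

[0a] 5b 60 → 0x5b60
  top 5b → 0xb → subi [RI]
  rd@[10:8]=0x3 ⇒ r3
  imm@[7:0]=0x60 ⇒ #96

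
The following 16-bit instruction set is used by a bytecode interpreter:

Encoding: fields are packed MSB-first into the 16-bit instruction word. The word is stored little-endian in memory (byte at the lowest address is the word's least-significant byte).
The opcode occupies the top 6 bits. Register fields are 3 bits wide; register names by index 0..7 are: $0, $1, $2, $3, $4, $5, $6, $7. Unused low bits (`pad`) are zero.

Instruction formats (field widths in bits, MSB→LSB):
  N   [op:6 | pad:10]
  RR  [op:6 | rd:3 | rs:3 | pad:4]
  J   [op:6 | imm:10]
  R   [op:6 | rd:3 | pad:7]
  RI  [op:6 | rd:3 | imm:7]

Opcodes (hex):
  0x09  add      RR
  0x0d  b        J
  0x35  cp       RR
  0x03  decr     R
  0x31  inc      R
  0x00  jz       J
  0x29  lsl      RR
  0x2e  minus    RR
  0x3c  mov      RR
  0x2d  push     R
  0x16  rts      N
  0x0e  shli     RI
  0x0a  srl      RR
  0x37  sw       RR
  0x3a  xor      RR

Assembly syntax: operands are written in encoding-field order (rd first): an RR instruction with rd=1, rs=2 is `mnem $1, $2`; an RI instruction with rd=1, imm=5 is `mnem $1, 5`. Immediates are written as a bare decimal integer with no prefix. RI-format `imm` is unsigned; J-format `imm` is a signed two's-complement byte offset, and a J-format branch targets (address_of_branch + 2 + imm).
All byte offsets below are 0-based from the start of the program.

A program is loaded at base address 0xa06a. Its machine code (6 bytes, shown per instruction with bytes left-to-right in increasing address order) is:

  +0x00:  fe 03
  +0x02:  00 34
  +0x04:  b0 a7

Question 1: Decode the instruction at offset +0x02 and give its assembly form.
b 0

@+02  little-endian(00 34) = 0x3400
  op=0x3400>>10=0xd ⇒ b (J)
  [9:0] imm=0 = 0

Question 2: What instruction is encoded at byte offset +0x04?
@+04  little-endian(b0 a7) = 0xa7b0
  top 6b → 0x29 → lsl [RR]
  rd: (w>>7)&0x7=0x7 → $7
  rs: (w>>4)&0x7=0x3 → $3

lsl $7, $3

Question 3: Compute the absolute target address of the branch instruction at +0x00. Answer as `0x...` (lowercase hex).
off 0x00: read fe 03 as little → 0x03fe
  top 6b → 0x0 → jz [J]
  imm: (w>>0)&0x3ff=0x3fe (s10→-2) → -2
  target = base 0xa06a + off 0x00 + 2 + imm -2 = 0xa06a

0xa06a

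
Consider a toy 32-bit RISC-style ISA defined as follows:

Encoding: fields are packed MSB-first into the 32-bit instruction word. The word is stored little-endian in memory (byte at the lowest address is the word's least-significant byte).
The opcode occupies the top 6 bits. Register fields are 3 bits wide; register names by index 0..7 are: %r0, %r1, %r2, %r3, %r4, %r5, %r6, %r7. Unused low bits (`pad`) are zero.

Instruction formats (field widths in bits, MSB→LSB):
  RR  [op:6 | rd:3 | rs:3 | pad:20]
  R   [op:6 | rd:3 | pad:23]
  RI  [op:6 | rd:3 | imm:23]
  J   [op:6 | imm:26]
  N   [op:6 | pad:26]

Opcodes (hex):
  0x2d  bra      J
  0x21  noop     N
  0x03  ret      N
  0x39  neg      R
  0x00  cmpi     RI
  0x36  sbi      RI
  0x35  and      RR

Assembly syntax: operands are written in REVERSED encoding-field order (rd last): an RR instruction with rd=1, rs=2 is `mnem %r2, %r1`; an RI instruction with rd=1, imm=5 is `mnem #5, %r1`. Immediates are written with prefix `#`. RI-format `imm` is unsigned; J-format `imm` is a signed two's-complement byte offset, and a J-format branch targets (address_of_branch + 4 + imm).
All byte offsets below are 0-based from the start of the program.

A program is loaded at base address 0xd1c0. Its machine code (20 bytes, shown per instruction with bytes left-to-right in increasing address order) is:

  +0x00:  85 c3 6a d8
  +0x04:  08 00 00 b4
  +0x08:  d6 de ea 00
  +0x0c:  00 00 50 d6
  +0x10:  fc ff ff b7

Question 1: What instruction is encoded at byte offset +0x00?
@+00  little-endian(85 c3 6a d8) = 0xd86ac385
  top 6b → 0x36 → sbi [RI]
  [25:23] rd=0 = %r0
  [22:0] imm=6996869 = #6996869

sbi #6996869, %r0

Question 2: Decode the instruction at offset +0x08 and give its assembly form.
@+08  little-endian(d6 de ea 00) = 0x00eaded6
  top 6b → 0x0 → cmpi [RI]
  rd@[25:23]=0x1 ⇒ %r1
  imm@[22:0]=0x6aded6 ⇒ #7003862

cmpi #7003862, %r1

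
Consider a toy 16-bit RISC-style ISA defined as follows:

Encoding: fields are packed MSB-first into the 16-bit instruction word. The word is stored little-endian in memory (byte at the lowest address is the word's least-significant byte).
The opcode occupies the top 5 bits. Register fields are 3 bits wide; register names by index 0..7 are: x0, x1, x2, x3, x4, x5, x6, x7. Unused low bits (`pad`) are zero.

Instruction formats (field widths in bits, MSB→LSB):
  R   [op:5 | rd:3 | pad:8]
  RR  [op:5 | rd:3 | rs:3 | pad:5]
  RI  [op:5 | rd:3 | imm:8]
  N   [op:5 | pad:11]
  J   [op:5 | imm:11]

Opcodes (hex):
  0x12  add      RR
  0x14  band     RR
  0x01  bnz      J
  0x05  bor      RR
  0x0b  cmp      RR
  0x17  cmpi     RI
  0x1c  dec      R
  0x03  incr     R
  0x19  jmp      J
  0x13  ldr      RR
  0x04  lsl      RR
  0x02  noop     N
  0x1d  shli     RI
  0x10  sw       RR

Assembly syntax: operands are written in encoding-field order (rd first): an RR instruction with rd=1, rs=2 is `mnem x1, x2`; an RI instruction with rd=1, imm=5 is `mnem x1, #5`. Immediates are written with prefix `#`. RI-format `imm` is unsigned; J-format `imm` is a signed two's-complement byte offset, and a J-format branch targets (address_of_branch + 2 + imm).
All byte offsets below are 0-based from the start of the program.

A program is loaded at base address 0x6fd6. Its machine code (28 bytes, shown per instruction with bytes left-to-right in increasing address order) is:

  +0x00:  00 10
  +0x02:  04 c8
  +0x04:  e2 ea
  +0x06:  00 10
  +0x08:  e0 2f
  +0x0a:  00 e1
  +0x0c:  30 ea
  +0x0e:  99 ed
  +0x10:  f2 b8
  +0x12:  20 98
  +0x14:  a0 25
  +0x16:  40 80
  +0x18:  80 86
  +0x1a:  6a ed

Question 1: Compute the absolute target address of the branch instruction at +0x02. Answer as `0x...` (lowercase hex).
0x6fde

off 0x02: read 04 c8 as little → 0xc804
  top 5b → 0x19 → jmp [J]
  [10:0] imm=4 = #4
  target = base 0x6fd6 + off 0x02 + 2 + imm 4 = 0x6fde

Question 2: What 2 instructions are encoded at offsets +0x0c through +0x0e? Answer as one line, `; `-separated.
shli x2, #48; shli x5, #153

@+0c  little-endian(30 ea) = 0xea30
  op=0xea30>>11=0x1d ⇒ shli (RI)
  rd: (w>>8)&0x7=0x2 → x2
  imm: (w>>0)&0xff=0x30 → #48
@+0e  little-endian(99 ed) = 0xed99
  op=0xed99>>11=0x1d ⇒ shli (RI)
  rd: (w>>8)&0x7=0x5 → x5
  imm: (w>>0)&0xff=0x99 → #153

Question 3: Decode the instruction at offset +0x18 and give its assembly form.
sw x6, x4

+0x18: 80 86 ⇒ word 0x8680 (little)
  top 5b → 0x10 → sw [RR]
  rd@[10:8]=0x6 ⇒ x6
  rs@[7:5]=0x4 ⇒ x4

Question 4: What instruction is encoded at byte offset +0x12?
[12] 20 98 → 0x9820
  opcode bits[15:11]=0x13: ldr/RR
  rd: (w>>8)&0x7=0x0 → x0
  rs: (w>>5)&0x7=0x1 → x1

ldr x0, x1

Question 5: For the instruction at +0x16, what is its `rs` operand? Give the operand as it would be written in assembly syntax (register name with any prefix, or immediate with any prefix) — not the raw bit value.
x2

@+16  little-endian(40 80) = 0x8040
  op=0x8040>>11=0x10 ⇒ sw (RR)
  rd@[10:8]=0x0 ⇒ x0
  rs@[7:5]=0x2 ⇒ x2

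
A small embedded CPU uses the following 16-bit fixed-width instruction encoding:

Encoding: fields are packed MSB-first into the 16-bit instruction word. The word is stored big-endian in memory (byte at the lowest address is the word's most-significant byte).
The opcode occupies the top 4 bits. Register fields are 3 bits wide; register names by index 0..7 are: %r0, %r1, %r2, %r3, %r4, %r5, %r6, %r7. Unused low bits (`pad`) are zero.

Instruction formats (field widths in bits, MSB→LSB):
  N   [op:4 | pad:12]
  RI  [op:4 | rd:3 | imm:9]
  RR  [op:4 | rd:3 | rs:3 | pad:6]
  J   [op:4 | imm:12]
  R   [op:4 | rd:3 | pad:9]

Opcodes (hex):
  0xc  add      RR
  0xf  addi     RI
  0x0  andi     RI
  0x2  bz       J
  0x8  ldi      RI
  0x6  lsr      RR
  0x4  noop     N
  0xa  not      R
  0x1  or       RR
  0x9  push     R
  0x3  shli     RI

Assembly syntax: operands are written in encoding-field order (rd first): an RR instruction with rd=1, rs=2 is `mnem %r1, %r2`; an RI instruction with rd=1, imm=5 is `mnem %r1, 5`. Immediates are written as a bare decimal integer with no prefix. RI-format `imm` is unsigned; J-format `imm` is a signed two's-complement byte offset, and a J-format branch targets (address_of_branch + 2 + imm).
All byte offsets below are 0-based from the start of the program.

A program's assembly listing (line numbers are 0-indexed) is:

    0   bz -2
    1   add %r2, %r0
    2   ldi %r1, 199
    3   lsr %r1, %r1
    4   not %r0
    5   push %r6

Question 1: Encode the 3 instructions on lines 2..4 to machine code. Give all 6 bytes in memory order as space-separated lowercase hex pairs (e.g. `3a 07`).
82 c7 62 40 a0 00

line 2 (ldi): pack op=0x8:4|rd=1:3|imm=199:9 = 0x82c7; big→ 82 c7
line 3 (lsr): pack op=0x6:4|rd=1:3|rs=1:3|pad=0:6 = 0x6240; big→ 62 40
line 4 (not): pack op=0xa:4|rd=0:3|pad=0:9 = 0xa000; big→ a0 00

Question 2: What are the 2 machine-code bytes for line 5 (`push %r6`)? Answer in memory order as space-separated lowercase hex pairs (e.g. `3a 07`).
line 5 (push): pack op=0x9:4|rd=6:3|pad=0:9 = 0x9c00; big→ 9c 00

9c 00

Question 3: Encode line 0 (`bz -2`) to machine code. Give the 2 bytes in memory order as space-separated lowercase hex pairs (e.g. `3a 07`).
2f fe

0. bz fields op=0x2:4|imm=-2:12 → word 2ffeh → 2f fe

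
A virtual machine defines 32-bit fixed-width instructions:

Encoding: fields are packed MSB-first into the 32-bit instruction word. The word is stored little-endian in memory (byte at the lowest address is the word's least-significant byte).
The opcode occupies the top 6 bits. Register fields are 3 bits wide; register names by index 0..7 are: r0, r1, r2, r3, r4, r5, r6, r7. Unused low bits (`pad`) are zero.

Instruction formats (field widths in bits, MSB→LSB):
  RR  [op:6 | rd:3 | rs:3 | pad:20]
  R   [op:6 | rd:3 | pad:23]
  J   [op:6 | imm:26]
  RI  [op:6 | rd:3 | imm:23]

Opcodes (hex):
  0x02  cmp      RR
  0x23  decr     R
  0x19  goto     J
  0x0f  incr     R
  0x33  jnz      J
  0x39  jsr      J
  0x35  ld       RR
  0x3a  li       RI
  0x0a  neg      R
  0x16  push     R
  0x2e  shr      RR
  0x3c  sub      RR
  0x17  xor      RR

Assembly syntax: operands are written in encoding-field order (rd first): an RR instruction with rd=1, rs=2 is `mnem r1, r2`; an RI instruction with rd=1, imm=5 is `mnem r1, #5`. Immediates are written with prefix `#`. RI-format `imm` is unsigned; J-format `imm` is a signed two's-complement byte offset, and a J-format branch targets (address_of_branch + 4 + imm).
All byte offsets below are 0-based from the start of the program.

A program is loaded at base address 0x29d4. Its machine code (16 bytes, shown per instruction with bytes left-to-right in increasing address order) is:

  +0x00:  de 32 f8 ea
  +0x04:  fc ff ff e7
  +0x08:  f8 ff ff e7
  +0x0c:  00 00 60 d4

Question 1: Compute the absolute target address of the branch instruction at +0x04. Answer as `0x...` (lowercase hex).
0x29d8

+0x04: fc ff ff e7 ⇒ word 0xe7fffffc (little)
  top 6b → 0x39 → jsr [J]
  [25:0] imm=67108860 (s26→-4) = #-4
  target = base 0x29d4 + off 0x04 + 4 + imm -4 = 0x29d8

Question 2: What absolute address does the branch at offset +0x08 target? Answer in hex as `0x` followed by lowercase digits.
0x29d8

@+08  little-endian(f8 ff ff e7) = 0xe7fffff8
  op=0xe7fffff8>>26=0x39 ⇒ jsr (J)
  imm@[25:0]=0x3fffff8 (s26→-8) ⇒ #-8
  target = base 0x29d4 + off 0x08 + 4 + imm -8 = 0x29d8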